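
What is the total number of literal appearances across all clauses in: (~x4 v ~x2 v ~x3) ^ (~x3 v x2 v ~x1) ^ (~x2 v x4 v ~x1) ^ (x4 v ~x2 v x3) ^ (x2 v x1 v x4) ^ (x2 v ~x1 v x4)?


Clause lengths: 3, 3, 3, 3, 3, 3.
Sum = 3 + 3 + 3 + 3 + 3 + 3 = 18.

18


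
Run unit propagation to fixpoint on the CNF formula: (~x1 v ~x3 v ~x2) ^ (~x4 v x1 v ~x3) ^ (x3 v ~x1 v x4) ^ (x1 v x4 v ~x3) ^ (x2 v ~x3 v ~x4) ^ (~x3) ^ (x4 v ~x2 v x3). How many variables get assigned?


Unit propagation repeatedly assigns the literal in any unit clause, then simplifies.
Assignments in order: x3 = F.
No further unit clauses remain.
Total variables assigned = 1.

1


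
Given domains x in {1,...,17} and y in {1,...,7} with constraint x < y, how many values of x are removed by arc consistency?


For the constraint x < y, x needs a supporting value in y's domain.
x can be at most 6 (one less than y's maximum).
Valid x values from domain: 6 out of 17.
Pruned = 17 - 6 = 11.

11


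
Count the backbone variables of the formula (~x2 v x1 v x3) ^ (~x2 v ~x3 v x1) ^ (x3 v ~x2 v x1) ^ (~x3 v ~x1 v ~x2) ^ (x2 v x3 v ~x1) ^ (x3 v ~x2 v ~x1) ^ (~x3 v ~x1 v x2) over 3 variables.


Find all satisfying assignments: 2 model(s).
Check which variables have the same value in every model.
Fixed variables: x1=F, x2=F.
Backbone size = 2.

2


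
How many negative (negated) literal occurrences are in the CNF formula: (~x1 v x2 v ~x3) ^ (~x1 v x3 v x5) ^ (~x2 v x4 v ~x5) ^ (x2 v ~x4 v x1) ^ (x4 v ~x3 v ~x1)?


Scan each clause for negated literals.
Clause 1: 2 negative; Clause 2: 1 negative; Clause 3: 2 negative; Clause 4: 1 negative; Clause 5: 2 negative.
Total negative literal occurrences = 8.

8


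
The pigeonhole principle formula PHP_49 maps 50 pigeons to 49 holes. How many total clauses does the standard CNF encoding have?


The PHP encoding has two parts:
1) At-least-one-hole clauses: 50 (one per pigeon, each with 49 literals).
2) At-most-one-pigeon-per-hole clauses: 49 holes * C(50,2) = 49 * 1225 = 60025.
Total clauses = 50 + 60025 = 60075.

60075


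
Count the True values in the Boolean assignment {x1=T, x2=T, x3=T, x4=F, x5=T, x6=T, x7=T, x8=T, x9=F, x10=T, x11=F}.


The weight is the number of variables assigned True.
True variables: x1, x2, x3, x5, x6, x7, x8, x10.
Weight = 8.

8


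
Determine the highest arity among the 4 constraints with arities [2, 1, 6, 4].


The arities are: 2, 1, 6, 4.
Scan for the maximum value.
Maximum arity = 6.

6


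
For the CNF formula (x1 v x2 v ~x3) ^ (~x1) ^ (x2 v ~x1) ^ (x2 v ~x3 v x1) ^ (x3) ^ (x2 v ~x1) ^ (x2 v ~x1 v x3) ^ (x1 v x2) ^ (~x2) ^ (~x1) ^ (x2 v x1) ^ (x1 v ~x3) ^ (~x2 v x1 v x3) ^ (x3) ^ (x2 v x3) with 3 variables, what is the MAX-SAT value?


Enumerate all 8 truth assignments.
For each, count how many of the 15 clauses are satisfied.
The formula is not fully satisfiable, so the maximum is below 15.
Maximum simultaneously satisfiable clauses = 13.

13


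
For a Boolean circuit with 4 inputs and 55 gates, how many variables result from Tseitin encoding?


The Tseitin transformation introduces one auxiliary variable per gate.
Total variables = inputs + gates = 4 + 55 = 59.

59


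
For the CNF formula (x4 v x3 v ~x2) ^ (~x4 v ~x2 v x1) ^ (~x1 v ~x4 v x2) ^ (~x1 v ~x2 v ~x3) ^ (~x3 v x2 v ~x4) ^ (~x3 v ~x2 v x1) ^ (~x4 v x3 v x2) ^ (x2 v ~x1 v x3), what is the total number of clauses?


Each group enclosed in parentheses joined by ^ is one clause.
Counting the conjuncts: 8 clauses.

8


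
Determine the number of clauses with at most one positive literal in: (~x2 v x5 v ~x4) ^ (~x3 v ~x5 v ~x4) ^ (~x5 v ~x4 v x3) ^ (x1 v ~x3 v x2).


A Horn clause has at most one positive literal.
Clause 1: 1 positive lit(s) -> Horn
Clause 2: 0 positive lit(s) -> Horn
Clause 3: 1 positive lit(s) -> Horn
Clause 4: 2 positive lit(s) -> not Horn
Total Horn clauses = 3.

3


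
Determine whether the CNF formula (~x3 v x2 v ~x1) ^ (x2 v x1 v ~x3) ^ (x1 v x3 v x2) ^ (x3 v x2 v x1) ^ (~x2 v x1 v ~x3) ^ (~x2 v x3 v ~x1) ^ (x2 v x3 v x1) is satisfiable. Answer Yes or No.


Check all 8 possible truth assignments.
Number of satisfying assignments found: 3.
The formula is satisfiable.

Yes


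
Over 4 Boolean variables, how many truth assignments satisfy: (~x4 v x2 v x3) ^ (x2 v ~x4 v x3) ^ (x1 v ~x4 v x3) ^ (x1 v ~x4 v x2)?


Enumerate all 16 truth assignments over 4 variables.
Test each against every clause.
Satisfying assignments found: 12.

12


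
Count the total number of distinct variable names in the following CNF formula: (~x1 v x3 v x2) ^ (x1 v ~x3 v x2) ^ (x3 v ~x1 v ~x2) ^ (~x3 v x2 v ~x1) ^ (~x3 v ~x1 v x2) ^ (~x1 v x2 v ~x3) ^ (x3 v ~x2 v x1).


Identify each distinct variable in the formula.
Variables found: x1, x2, x3.
Total distinct variables = 3.

3


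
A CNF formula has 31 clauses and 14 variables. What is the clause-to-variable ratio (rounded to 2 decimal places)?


Clause-to-variable ratio = clauses / variables.
31 / 14 = 2.21.

2.21


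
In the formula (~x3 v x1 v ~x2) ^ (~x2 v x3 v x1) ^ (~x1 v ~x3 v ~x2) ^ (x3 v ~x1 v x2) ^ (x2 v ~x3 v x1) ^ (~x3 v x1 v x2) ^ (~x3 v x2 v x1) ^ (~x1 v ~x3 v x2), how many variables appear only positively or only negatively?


A pure literal appears in only one polarity across all clauses.
No pure literals found.
Count = 0.

0


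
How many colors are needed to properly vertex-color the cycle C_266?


A cycle on an even number of vertices is bipartite: alternate two colors around the cycle.
Since 266 is even, two colors suffice, and at least two are needed because the graph has edges.
Chromatic number = 2.

2


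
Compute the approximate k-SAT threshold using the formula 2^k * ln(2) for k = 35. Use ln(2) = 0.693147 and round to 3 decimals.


Using the asymptotic formula: threshold ~ 2^k * ln(2).
2^35 = 34359738368.
34359738368 * 0.693147 = 23816349570.564.

23816349570.564


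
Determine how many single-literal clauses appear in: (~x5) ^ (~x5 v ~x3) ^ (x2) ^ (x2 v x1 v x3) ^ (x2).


A unit clause contains exactly one literal.
Unit clauses found: (~x5), (x2), (x2).
Count = 3.

3


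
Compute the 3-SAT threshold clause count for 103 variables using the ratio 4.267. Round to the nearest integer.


The 3-SAT phase transition occurs at approximately 4.267 clauses per variable.
m = 4.267 * 103 = 439.501.
Rounded to nearest integer: 440.

440


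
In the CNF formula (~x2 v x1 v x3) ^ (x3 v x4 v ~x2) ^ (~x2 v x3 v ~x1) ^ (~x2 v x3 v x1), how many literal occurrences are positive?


Scan each clause for unnegated literals.
Clause 1: 2 positive; Clause 2: 2 positive; Clause 3: 1 positive; Clause 4: 2 positive.
Total positive literal occurrences = 7.

7


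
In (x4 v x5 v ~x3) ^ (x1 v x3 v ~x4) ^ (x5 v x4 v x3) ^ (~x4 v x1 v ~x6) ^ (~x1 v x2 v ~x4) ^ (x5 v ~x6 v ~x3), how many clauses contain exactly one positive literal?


A definite clause has exactly one positive literal.
Clause 1: 2 positive -> not definite
Clause 2: 2 positive -> not definite
Clause 3: 3 positive -> not definite
Clause 4: 1 positive -> definite
Clause 5: 1 positive -> definite
Clause 6: 1 positive -> definite
Definite clause count = 3.

3


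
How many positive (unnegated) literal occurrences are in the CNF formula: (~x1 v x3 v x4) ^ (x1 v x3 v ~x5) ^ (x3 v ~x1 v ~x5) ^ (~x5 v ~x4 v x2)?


Scan each clause for unnegated literals.
Clause 1: 2 positive; Clause 2: 2 positive; Clause 3: 1 positive; Clause 4: 1 positive.
Total positive literal occurrences = 6.

6


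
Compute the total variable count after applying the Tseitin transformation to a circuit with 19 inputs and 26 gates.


The Tseitin transformation introduces one auxiliary variable per gate.
Total variables = inputs + gates = 19 + 26 = 45.

45


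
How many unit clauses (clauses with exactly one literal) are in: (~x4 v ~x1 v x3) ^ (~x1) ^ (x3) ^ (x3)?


A unit clause contains exactly one literal.
Unit clauses found: (~x1), (x3), (x3).
Count = 3.

3


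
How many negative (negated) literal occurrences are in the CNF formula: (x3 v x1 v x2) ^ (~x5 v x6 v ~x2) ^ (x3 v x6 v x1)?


Scan each clause for negated literals.
Clause 1: 0 negative; Clause 2: 2 negative; Clause 3: 0 negative.
Total negative literal occurrences = 2.

2


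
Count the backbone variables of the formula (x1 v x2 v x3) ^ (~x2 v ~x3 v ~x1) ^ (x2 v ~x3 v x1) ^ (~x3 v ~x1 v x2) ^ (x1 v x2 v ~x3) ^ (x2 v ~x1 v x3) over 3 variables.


Find all satisfying assignments: 3 model(s).
Check which variables have the same value in every model.
Fixed variables: x2=T.
Backbone size = 1.

1


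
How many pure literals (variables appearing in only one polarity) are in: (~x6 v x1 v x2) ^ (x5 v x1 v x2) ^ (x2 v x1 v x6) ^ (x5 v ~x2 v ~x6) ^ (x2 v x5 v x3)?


A pure literal appears in only one polarity across all clauses.
Pure literals: x1 (positive only), x3 (positive only), x5 (positive only).
Count = 3.

3


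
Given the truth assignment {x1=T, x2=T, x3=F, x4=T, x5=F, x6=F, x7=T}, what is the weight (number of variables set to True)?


The weight is the number of variables assigned True.
True variables: x1, x2, x4, x7.
Weight = 4.

4


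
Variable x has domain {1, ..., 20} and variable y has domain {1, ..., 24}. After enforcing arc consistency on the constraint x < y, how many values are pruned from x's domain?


For the constraint x < y, x needs a supporting value in y's domain.
x can be at most 23 (one less than y's maximum).
Valid x values from domain: 20 out of 20.
Pruned = 20 - 20 = 0.

0


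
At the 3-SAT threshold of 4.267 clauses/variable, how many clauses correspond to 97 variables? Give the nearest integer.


The 3-SAT phase transition occurs at approximately 4.267 clauses per variable.
m = 4.267 * 97 = 413.899.
Rounded to nearest integer: 414.

414


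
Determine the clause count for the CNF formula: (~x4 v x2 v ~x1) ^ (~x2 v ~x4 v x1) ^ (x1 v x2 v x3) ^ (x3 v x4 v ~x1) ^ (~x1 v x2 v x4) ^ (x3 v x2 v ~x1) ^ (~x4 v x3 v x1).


Each group enclosed in parentheses joined by ^ is one clause.
Counting the conjuncts: 7 clauses.

7


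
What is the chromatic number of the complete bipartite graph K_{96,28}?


K_{96,28} is bipartite by definition: the two parts are independent sets, with every edge crossing between them.
Color all vertices in one part with color 1 and all vertices in the other part with color 2.
Since the graph has at least one edge, one color does not suffice.
Chromatic number = 2.

2


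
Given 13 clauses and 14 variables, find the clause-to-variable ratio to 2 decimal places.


Clause-to-variable ratio = clauses / variables.
13 / 14 = 0.93.

0.93


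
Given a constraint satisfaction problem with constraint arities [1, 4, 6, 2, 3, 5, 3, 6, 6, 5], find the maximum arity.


The arities are: 1, 4, 6, 2, 3, 5, 3, 6, 6, 5.
Scan for the maximum value.
Maximum arity = 6.

6


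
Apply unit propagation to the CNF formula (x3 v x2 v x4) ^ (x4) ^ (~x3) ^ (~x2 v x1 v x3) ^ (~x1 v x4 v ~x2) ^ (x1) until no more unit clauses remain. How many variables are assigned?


Unit propagation repeatedly assigns the literal in any unit clause, then simplifies.
Assignments in order: x4 = T, x3 = F, x1 = T.
No further unit clauses remain.
Total variables assigned = 3.

3


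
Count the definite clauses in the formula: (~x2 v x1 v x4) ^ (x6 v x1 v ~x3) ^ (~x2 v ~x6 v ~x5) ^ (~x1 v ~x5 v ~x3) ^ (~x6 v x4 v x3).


A definite clause has exactly one positive literal.
Clause 1: 2 positive -> not definite
Clause 2: 2 positive -> not definite
Clause 3: 0 positive -> not definite
Clause 4: 0 positive -> not definite
Clause 5: 2 positive -> not definite
Definite clause count = 0.

0


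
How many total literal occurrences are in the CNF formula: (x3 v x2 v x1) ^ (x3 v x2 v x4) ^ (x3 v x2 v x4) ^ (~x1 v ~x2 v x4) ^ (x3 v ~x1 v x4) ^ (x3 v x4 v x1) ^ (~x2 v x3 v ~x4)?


Clause lengths: 3, 3, 3, 3, 3, 3, 3.
Sum = 3 + 3 + 3 + 3 + 3 + 3 + 3 = 21.

21


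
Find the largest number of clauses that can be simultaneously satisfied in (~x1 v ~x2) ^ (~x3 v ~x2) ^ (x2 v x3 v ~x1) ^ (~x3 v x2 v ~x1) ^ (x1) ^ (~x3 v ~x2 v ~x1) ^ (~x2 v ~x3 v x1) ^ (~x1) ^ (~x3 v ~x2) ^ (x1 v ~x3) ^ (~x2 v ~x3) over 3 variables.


Enumerate all 8 truth assignments.
For each, count how many of the 11 clauses are satisfied.
The formula is not fully satisfiable, so the maximum is below 11.
Maximum simultaneously satisfiable clauses = 10.

10


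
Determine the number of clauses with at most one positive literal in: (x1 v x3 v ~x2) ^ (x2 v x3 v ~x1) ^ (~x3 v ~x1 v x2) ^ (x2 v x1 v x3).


A Horn clause has at most one positive literal.
Clause 1: 2 positive lit(s) -> not Horn
Clause 2: 2 positive lit(s) -> not Horn
Clause 3: 1 positive lit(s) -> Horn
Clause 4: 3 positive lit(s) -> not Horn
Total Horn clauses = 1.

1


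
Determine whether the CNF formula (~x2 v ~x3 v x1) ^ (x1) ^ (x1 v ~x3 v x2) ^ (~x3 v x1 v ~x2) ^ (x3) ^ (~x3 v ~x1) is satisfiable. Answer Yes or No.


Check all 8 possible truth assignments.
Number of satisfying assignments found: 0.
The formula is unsatisfiable.

No


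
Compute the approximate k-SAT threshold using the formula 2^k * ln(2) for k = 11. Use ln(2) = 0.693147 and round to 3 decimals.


Using the asymptotic formula: threshold ~ 2^k * ln(2).
2^11 = 2048.
2048 * 0.693147 = 1419.565.

1419.565


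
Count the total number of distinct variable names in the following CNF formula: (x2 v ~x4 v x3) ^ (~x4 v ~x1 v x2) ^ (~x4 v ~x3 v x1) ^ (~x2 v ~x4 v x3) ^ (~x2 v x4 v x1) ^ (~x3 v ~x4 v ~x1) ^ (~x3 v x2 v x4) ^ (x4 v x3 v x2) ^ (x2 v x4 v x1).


Identify each distinct variable in the formula.
Variables found: x1, x2, x3, x4.
Total distinct variables = 4.

4


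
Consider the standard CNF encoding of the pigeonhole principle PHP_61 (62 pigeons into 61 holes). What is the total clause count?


The PHP encoding has two parts:
1) At-least-one-hole clauses: 62 (one per pigeon, each with 61 literals).
2) At-most-one-pigeon-per-hole clauses: 61 holes * C(62,2) = 61 * 1891 = 115351.
Total clauses = 62 + 115351 = 115413.

115413


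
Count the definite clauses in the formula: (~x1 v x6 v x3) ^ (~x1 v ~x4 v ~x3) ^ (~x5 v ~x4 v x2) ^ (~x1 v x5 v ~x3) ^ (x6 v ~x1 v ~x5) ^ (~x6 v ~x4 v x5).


A definite clause has exactly one positive literal.
Clause 1: 2 positive -> not definite
Clause 2: 0 positive -> not definite
Clause 3: 1 positive -> definite
Clause 4: 1 positive -> definite
Clause 5: 1 positive -> definite
Clause 6: 1 positive -> definite
Definite clause count = 4.

4


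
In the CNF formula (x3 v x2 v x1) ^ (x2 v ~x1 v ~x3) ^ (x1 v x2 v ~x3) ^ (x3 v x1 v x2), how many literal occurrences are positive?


Scan each clause for unnegated literals.
Clause 1: 3 positive; Clause 2: 1 positive; Clause 3: 2 positive; Clause 4: 3 positive.
Total positive literal occurrences = 9.

9


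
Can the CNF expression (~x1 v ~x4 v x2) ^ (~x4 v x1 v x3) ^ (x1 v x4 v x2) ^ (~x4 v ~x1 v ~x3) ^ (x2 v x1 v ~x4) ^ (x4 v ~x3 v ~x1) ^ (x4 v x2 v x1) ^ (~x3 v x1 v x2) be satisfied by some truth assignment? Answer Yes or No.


Check all 16 possible truth assignments.
Number of satisfying assignments found: 6.
The formula is satisfiable.

Yes


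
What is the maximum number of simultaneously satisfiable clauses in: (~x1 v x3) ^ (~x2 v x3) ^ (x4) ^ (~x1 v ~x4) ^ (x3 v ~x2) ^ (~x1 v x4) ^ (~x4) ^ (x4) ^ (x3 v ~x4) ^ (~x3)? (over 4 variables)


Enumerate all 16 truth assignments.
For each, count how many of the 10 clauses are satisfied.
The formula is not fully satisfiable, so the maximum is below 10.
Maximum simultaneously satisfiable clauses = 8.

8


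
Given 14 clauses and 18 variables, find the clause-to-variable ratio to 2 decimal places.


Clause-to-variable ratio = clauses / variables.
14 / 18 = 0.78.

0.78


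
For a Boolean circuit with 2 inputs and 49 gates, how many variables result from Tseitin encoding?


The Tseitin transformation introduces one auxiliary variable per gate.
Total variables = inputs + gates = 2 + 49 = 51.

51


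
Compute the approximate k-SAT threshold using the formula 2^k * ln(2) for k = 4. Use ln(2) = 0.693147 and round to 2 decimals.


Using the asymptotic formula: threshold ~ 2^k * ln(2).
2^4 = 16.
16 * 0.693147 = 11.09.

11.09


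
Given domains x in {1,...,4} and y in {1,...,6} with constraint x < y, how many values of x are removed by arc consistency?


For the constraint x < y, x needs a supporting value in y's domain.
x can be at most 5 (one less than y's maximum).
Valid x values from domain: 4 out of 4.
Pruned = 4 - 4 = 0.

0


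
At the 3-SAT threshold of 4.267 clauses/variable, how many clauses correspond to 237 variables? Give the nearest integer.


The 3-SAT phase transition occurs at approximately 4.267 clauses per variable.
m = 4.267 * 237 = 1011.279.
Rounded to nearest integer: 1011.

1011


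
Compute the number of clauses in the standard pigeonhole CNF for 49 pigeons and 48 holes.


The PHP encoding has two parts:
1) At-least-one-hole clauses: 49 (one per pigeon, each with 48 literals).
2) At-most-one-pigeon-per-hole clauses: 48 holes * C(49,2) = 48 * 1176 = 56448.
Total clauses = 49 + 56448 = 56497.

56497


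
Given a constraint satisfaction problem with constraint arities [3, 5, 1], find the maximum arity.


The arities are: 3, 5, 1.
Scan for the maximum value.
Maximum arity = 5.

5


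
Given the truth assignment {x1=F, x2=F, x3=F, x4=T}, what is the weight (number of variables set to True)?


The weight is the number of variables assigned True.
True variables: x4.
Weight = 1.

1


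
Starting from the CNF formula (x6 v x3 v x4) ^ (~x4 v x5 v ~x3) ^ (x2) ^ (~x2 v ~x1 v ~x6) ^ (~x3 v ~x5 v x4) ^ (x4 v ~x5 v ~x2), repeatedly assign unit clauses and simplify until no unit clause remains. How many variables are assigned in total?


Unit propagation repeatedly assigns the literal in any unit clause, then simplifies.
Assignments in order: x2 = T.
No further unit clauses remain.
Total variables assigned = 1.

1


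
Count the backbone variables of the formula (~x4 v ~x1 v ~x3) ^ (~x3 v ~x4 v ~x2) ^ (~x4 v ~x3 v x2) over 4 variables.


Find all satisfying assignments: 12 model(s).
Check which variables have the same value in every model.
No variable is fixed across all models.
Backbone size = 0.

0


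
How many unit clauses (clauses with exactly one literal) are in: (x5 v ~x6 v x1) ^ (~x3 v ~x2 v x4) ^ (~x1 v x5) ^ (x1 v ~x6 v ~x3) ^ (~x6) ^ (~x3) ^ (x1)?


A unit clause contains exactly one literal.
Unit clauses found: (~x6), (~x3), (x1).
Count = 3.

3


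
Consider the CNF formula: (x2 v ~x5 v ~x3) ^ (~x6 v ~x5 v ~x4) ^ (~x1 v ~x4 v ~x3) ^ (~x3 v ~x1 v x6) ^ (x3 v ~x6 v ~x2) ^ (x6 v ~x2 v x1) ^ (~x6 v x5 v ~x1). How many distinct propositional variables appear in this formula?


Identify each distinct variable in the formula.
Variables found: x1, x2, x3, x4, x5, x6.
Total distinct variables = 6.

6


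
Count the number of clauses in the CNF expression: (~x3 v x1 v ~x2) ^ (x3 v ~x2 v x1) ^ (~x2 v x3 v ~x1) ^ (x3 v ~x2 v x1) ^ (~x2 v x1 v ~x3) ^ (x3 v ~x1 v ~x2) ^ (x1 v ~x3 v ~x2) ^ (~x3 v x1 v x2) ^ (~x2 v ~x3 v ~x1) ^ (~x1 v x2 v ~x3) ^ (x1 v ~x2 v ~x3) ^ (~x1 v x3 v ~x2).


Each group enclosed in parentheses joined by ^ is one clause.
Counting the conjuncts: 12 clauses.

12


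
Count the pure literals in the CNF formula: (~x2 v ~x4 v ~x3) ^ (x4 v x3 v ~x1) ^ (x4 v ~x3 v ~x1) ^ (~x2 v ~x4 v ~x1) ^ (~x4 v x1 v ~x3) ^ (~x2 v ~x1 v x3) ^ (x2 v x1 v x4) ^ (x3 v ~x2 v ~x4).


A pure literal appears in only one polarity across all clauses.
No pure literals found.
Count = 0.

0


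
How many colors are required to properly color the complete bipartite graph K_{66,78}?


K_{66,78} is bipartite by definition: the two parts are independent sets, with every edge crossing between them.
Color all vertices in one part with color 1 and all vertices in the other part with color 2.
Since the graph has at least one edge, one color does not suffice.
Chromatic number = 2.

2


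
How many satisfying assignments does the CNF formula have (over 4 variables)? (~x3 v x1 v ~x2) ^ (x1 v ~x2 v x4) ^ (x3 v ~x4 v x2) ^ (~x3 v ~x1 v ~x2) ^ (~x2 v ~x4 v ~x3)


Enumerate all 16 truth assignments over 4 variables.
Test each against every clause.
Satisfying assignments found: 9.

9


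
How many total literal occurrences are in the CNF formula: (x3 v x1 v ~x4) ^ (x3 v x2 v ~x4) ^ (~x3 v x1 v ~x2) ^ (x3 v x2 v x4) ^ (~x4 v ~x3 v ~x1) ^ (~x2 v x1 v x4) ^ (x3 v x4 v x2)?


Clause lengths: 3, 3, 3, 3, 3, 3, 3.
Sum = 3 + 3 + 3 + 3 + 3 + 3 + 3 = 21.

21


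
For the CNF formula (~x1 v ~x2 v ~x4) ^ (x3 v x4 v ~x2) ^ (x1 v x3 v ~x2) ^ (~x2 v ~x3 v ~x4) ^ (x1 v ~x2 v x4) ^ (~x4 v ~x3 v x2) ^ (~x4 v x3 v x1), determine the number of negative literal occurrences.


Scan each clause for negated literals.
Clause 1: 3 negative; Clause 2: 1 negative; Clause 3: 1 negative; Clause 4: 3 negative; Clause 5: 1 negative; Clause 6: 2 negative; Clause 7: 1 negative.
Total negative literal occurrences = 12.

12


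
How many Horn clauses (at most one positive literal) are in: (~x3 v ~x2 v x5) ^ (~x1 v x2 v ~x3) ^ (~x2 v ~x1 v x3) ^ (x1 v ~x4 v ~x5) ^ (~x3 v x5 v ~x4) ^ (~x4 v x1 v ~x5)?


A Horn clause has at most one positive literal.
Clause 1: 1 positive lit(s) -> Horn
Clause 2: 1 positive lit(s) -> Horn
Clause 3: 1 positive lit(s) -> Horn
Clause 4: 1 positive lit(s) -> Horn
Clause 5: 1 positive lit(s) -> Horn
Clause 6: 1 positive lit(s) -> Horn
Total Horn clauses = 6.

6


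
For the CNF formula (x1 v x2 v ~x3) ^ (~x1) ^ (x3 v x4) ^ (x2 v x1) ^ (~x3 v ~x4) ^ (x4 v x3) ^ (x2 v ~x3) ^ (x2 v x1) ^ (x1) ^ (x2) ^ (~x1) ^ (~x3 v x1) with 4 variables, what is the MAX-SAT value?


Enumerate all 16 truth assignments.
For each, count how many of the 12 clauses are satisfied.
The formula is not fully satisfiable, so the maximum is below 12.
Maximum simultaneously satisfiable clauses = 11.

11


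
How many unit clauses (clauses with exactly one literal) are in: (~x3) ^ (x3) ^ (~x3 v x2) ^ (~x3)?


A unit clause contains exactly one literal.
Unit clauses found: (~x3), (x3), (~x3).
Count = 3.

3


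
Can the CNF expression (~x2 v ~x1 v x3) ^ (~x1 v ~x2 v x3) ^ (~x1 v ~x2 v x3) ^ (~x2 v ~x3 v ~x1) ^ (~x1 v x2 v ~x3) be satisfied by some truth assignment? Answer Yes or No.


Check all 8 possible truth assignments.
Number of satisfying assignments found: 5.
The formula is satisfiable.

Yes


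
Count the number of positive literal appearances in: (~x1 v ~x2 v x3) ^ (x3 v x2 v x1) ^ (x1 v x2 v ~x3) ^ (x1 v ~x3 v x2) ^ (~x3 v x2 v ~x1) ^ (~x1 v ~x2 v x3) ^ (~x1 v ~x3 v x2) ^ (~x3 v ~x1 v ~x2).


Scan each clause for unnegated literals.
Clause 1: 1 positive; Clause 2: 3 positive; Clause 3: 2 positive; Clause 4: 2 positive; Clause 5: 1 positive; Clause 6: 1 positive; Clause 7: 1 positive; Clause 8: 0 positive.
Total positive literal occurrences = 11.

11


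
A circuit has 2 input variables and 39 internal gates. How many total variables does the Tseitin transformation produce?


The Tseitin transformation introduces one auxiliary variable per gate.
Total variables = inputs + gates = 2 + 39 = 41.

41


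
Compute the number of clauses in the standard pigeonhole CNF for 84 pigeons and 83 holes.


The PHP encoding has two parts:
1) At-least-one-hole clauses: 84 (one per pigeon, each with 83 literals).
2) At-most-one-pigeon-per-hole clauses: 83 holes * C(84,2) = 83 * 3486 = 289338.
Total clauses = 84 + 289338 = 289422.

289422


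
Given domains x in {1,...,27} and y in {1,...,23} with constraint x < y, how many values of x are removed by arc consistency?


For the constraint x < y, x needs a supporting value in y's domain.
x can be at most 22 (one less than y's maximum).
Valid x values from domain: 22 out of 27.
Pruned = 27 - 22 = 5.

5


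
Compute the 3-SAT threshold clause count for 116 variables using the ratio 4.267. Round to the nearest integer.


The 3-SAT phase transition occurs at approximately 4.267 clauses per variable.
m = 4.267 * 116 = 494.972.
Rounded to nearest integer: 495.

495


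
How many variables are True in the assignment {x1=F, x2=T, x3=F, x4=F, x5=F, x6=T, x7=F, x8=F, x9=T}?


The weight is the number of variables assigned True.
True variables: x2, x6, x9.
Weight = 3.

3


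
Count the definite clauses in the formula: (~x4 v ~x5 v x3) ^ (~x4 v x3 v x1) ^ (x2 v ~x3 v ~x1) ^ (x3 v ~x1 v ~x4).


A definite clause has exactly one positive literal.
Clause 1: 1 positive -> definite
Clause 2: 2 positive -> not definite
Clause 3: 1 positive -> definite
Clause 4: 1 positive -> definite
Definite clause count = 3.

3


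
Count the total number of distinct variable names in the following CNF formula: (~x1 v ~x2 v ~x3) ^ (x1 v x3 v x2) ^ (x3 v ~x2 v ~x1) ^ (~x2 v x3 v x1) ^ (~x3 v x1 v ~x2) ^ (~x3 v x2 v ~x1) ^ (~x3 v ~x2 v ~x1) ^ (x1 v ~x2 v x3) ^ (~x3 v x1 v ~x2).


Identify each distinct variable in the formula.
Variables found: x1, x2, x3.
Total distinct variables = 3.

3


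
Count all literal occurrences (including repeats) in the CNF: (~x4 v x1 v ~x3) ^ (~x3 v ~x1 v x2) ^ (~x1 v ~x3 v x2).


Clause lengths: 3, 3, 3.
Sum = 3 + 3 + 3 = 9.

9


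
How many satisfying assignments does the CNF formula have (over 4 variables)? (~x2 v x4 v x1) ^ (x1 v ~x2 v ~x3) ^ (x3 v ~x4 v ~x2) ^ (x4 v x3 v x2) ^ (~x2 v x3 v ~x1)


Enumerate all 16 truth assignments over 4 variables.
Test each against every clause.
Satisfying assignments found: 8.

8


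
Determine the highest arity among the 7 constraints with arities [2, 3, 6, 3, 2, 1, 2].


The arities are: 2, 3, 6, 3, 2, 1, 2.
Scan for the maximum value.
Maximum arity = 6.

6


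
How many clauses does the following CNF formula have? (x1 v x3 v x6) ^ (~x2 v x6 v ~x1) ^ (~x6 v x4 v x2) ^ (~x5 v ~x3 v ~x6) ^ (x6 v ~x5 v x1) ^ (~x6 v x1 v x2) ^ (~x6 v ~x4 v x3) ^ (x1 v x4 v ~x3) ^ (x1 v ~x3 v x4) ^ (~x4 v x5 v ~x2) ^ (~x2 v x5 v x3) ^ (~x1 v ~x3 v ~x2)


Each group enclosed in parentheses joined by ^ is one clause.
Counting the conjuncts: 12 clauses.

12


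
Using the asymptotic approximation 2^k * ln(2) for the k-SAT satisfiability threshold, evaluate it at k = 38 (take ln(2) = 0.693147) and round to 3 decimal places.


Using the asymptotic formula: threshold ~ 2^k * ln(2).
2^38 = 274877906944.
274877906944 * 0.693147 = 190530796564.513.

190530796564.513


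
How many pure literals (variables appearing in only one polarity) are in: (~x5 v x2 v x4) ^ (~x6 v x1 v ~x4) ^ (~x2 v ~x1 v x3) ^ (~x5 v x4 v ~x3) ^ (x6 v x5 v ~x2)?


A pure literal appears in only one polarity across all clauses.
No pure literals found.
Count = 0.

0


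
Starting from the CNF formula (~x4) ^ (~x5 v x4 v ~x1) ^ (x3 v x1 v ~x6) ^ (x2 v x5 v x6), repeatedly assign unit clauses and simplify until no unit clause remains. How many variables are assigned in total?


Unit propagation repeatedly assigns the literal in any unit clause, then simplifies.
Assignments in order: x4 = F.
No further unit clauses remain.
Total variables assigned = 1.

1


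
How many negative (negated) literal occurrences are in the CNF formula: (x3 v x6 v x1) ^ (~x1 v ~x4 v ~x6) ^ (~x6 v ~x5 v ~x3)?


Scan each clause for negated literals.
Clause 1: 0 negative; Clause 2: 3 negative; Clause 3: 3 negative.
Total negative literal occurrences = 6.

6


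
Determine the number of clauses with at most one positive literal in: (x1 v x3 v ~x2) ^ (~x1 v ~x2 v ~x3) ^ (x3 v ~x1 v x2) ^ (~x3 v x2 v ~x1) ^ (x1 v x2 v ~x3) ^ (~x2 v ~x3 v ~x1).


A Horn clause has at most one positive literal.
Clause 1: 2 positive lit(s) -> not Horn
Clause 2: 0 positive lit(s) -> Horn
Clause 3: 2 positive lit(s) -> not Horn
Clause 4: 1 positive lit(s) -> Horn
Clause 5: 2 positive lit(s) -> not Horn
Clause 6: 0 positive lit(s) -> Horn
Total Horn clauses = 3.

3


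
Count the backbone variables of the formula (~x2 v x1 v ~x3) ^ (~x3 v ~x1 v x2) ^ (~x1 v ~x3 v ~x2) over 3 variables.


Find all satisfying assignments: 5 model(s).
Check which variables have the same value in every model.
No variable is fixed across all models.
Backbone size = 0.

0


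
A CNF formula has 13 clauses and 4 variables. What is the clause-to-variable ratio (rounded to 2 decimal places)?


Clause-to-variable ratio = clauses / variables.
13 / 4 = 3.25.

3.25


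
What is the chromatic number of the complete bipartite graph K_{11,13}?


K_{11,13} is bipartite by definition: the two parts are independent sets, with every edge crossing between them.
Color all vertices in one part with color 1 and all vertices in the other part with color 2.
Since the graph has at least one edge, one color does not suffice.
Chromatic number = 2.

2


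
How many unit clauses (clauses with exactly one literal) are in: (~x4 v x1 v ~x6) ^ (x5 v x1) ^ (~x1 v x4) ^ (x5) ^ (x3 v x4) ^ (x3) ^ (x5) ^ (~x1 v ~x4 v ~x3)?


A unit clause contains exactly one literal.
Unit clauses found: (x5), (x3), (x5).
Count = 3.

3


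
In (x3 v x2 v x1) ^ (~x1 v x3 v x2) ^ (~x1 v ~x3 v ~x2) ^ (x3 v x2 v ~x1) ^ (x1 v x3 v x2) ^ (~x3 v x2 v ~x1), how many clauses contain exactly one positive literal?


A definite clause has exactly one positive literal.
Clause 1: 3 positive -> not definite
Clause 2: 2 positive -> not definite
Clause 3: 0 positive -> not definite
Clause 4: 2 positive -> not definite
Clause 5: 3 positive -> not definite
Clause 6: 1 positive -> definite
Definite clause count = 1.

1


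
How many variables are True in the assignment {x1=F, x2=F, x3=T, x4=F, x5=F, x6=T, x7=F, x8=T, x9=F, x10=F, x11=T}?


The weight is the number of variables assigned True.
True variables: x3, x6, x8, x11.
Weight = 4.

4


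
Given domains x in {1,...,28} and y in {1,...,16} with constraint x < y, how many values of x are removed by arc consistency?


For the constraint x < y, x needs a supporting value in y's domain.
x can be at most 15 (one less than y's maximum).
Valid x values from domain: 15 out of 28.
Pruned = 28 - 15 = 13.

13


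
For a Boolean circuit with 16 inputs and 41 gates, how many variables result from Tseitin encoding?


The Tseitin transformation introduces one auxiliary variable per gate.
Total variables = inputs + gates = 16 + 41 = 57.

57


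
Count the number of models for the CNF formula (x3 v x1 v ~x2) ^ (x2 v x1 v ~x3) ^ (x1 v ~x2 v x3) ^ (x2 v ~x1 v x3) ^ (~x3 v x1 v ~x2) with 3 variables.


Enumerate all 8 truth assignments over 3 variables.
Test each against every clause.
Satisfying assignments found: 4.

4


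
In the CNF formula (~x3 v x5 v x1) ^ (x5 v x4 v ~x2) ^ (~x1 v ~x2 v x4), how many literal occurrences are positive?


Scan each clause for unnegated literals.
Clause 1: 2 positive; Clause 2: 2 positive; Clause 3: 1 positive.
Total positive literal occurrences = 5.

5


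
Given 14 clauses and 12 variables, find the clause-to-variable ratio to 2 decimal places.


Clause-to-variable ratio = clauses / variables.
14 / 12 = 1.17.

1.17


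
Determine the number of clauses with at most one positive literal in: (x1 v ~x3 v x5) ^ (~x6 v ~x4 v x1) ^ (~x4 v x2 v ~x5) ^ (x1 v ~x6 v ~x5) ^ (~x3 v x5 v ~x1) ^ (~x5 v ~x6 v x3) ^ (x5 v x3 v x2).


A Horn clause has at most one positive literal.
Clause 1: 2 positive lit(s) -> not Horn
Clause 2: 1 positive lit(s) -> Horn
Clause 3: 1 positive lit(s) -> Horn
Clause 4: 1 positive lit(s) -> Horn
Clause 5: 1 positive lit(s) -> Horn
Clause 6: 1 positive lit(s) -> Horn
Clause 7: 3 positive lit(s) -> not Horn
Total Horn clauses = 5.

5


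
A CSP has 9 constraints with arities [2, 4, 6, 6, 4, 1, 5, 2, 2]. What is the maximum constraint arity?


The arities are: 2, 4, 6, 6, 4, 1, 5, 2, 2.
Scan for the maximum value.
Maximum arity = 6.

6


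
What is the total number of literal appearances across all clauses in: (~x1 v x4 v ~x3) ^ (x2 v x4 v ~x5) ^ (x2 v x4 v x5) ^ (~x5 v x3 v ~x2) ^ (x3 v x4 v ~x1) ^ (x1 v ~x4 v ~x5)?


Clause lengths: 3, 3, 3, 3, 3, 3.
Sum = 3 + 3 + 3 + 3 + 3 + 3 = 18.

18


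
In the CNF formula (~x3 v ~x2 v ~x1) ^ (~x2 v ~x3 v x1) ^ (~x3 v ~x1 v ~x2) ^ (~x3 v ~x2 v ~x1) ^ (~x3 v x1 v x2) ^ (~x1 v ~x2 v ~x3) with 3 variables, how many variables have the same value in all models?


Find all satisfying assignments: 5 model(s).
Check which variables have the same value in every model.
No variable is fixed across all models.
Backbone size = 0.

0


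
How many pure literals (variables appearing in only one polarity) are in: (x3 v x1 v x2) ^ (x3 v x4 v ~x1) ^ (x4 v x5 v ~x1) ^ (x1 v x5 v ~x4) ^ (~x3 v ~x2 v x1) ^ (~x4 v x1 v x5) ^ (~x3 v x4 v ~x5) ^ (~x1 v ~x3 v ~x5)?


A pure literal appears in only one polarity across all clauses.
No pure literals found.
Count = 0.

0


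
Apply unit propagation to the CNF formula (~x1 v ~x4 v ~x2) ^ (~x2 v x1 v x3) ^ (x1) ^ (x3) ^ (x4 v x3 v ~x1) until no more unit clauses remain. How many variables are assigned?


Unit propagation repeatedly assigns the literal in any unit clause, then simplifies.
Assignments in order: x1 = T, x3 = T.
No further unit clauses remain.
Total variables assigned = 2.

2


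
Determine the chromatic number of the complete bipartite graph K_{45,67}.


K_{45,67} is bipartite by definition: the two parts are independent sets, with every edge crossing between them.
Color all vertices in one part with color 1 and all vertices in the other part with color 2.
Since the graph has at least one edge, one color does not suffice.
Chromatic number = 2.

2


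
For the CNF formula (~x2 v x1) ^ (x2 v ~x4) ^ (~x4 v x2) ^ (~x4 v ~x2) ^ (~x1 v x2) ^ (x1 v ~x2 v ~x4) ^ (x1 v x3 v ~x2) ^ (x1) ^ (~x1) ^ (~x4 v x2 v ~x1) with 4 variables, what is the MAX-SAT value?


Enumerate all 16 truth assignments.
For each, count how many of the 10 clauses are satisfied.
The formula is not fully satisfiable, so the maximum is below 10.
Maximum simultaneously satisfiable clauses = 9.

9


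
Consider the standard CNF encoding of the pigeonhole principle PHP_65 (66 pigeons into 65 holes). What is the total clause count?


The PHP encoding has two parts:
1) At-least-one-hole clauses: 66 (one per pigeon, each with 65 literals).
2) At-most-one-pigeon-per-hole clauses: 65 holes * C(66,2) = 65 * 2145 = 139425.
Total clauses = 66 + 139425 = 139491.

139491


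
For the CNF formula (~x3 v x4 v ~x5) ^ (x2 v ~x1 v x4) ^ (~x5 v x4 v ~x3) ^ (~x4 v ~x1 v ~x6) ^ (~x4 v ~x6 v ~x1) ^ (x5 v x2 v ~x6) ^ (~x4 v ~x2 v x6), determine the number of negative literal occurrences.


Scan each clause for negated literals.
Clause 1: 2 negative; Clause 2: 1 negative; Clause 3: 2 negative; Clause 4: 3 negative; Clause 5: 3 negative; Clause 6: 1 negative; Clause 7: 2 negative.
Total negative literal occurrences = 14.

14


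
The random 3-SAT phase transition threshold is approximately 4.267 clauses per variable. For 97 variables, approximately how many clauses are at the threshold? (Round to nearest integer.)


The 3-SAT phase transition occurs at approximately 4.267 clauses per variable.
m = 4.267 * 97 = 413.899.
Rounded to nearest integer: 414.

414


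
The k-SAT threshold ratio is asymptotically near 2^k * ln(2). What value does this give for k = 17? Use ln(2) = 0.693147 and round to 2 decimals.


Using the asymptotic formula: threshold ~ 2^k * ln(2).
2^17 = 131072.
131072 * 0.693147 = 90852.16.

90852.16


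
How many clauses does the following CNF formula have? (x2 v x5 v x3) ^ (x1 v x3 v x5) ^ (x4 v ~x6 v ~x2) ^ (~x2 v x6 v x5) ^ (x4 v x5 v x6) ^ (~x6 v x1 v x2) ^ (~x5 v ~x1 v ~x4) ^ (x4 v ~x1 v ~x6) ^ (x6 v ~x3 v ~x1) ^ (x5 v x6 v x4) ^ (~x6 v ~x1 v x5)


Each group enclosed in parentheses joined by ^ is one clause.
Counting the conjuncts: 11 clauses.

11


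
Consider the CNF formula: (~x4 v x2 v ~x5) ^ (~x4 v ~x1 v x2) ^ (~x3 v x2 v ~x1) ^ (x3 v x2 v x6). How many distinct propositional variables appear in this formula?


Identify each distinct variable in the formula.
Variables found: x1, x2, x3, x4, x5, x6.
Total distinct variables = 6.

6


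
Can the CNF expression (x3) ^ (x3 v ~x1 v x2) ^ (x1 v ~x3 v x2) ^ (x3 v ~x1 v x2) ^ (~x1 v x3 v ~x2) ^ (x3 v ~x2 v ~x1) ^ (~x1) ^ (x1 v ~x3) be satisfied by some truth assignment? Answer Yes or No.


Check all 8 possible truth assignments.
Number of satisfying assignments found: 0.
The formula is unsatisfiable.

No


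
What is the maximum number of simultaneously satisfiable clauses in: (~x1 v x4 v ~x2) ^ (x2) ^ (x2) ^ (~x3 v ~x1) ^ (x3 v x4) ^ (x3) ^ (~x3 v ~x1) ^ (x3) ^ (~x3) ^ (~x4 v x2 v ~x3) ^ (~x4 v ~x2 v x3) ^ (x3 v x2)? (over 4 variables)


Enumerate all 16 truth assignments.
For each, count how many of the 12 clauses are satisfied.
The formula is not fully satisfiable, so the maximum is below 12.
Maximum simultaneously satisfiable clauses = 11.

11


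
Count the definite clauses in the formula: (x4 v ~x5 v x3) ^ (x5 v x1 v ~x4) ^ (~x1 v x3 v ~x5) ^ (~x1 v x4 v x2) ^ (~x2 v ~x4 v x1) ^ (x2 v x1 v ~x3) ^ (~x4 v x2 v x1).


A definite clause has exactly one positive literal.
Clause 1: 2 positive -> not definite
Clause 2: 2 positive -> not definite
Clause 3: 1 positive -> definite
Clause 4: 2 positive -> not definite
Clause 5: 1 positive -> definite
Clause 6: 2 positive -> not definite
Clause 7: 2 positive -> not definite
Definite clause count = 2.

2


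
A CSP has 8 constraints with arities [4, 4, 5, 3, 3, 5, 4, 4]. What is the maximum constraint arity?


The arities are: 4, 4, 5, 3, 3, 5, 4, 4.
Scan for the maximum value.
Maximum arity = 5.

5


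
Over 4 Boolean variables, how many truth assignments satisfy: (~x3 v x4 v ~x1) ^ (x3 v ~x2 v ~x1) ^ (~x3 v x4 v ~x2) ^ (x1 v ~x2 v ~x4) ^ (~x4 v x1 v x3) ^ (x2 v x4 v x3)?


Enumerate all 16 truth assignments over 4 variables.
Test each against every clause.
Satisfying assignments found: 6.

6


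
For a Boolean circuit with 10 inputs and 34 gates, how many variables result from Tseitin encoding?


The Tseitin transformation introduces one auxiliary variable per gate.
Total variables = inputs + gates = 10 + 34 = 44.

44


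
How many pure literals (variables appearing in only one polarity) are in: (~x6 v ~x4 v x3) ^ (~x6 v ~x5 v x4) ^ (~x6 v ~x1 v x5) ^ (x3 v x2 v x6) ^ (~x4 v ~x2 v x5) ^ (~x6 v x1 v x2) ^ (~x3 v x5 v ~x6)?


A pure literal appears in only one polarity across all clauses.
No pure literals found.
Count = 0.

0


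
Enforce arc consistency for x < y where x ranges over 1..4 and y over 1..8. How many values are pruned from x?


For the constraint x < y, x needs a supporting value in y's domain.
x can be at most 7 (one less than y's maximum).
Valid x values from domain: 4 out of 4.
Pruned = 4 - 4 = 0.

0


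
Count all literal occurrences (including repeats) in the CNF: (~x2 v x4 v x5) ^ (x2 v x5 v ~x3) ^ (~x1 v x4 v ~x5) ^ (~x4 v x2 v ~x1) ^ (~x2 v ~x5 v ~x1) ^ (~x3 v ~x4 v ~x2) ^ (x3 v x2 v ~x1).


Clause lengths: 3, 3, 3, 3, 3, 3, 3.
Sum = 3 + 3 + 3 + 3 + 3 + 3 + 3 = 21.

21


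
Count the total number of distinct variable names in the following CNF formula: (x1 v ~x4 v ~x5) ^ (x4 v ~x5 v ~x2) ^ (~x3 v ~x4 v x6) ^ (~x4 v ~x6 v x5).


Identify each distinct variable in the formula.
Variables found: x1, x2, x3, x4, x5, x6.
Total distinct variables = 6.

6


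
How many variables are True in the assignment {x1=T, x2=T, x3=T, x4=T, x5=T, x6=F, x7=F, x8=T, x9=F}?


The weight is the number of variables assigned True.
True variables: x1, x2, x3, x4, x5, x8.
Weight = 6.

6


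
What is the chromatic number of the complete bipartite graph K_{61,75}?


K_{61,75} is bipartite by definition: the two parts are independent sets, with every edge crossing between them.
Color all vertices in one part with color 1 and all vertices in the other part with color 2.
Since the graph has at least one edge, one color does not suffice.
Chromatic number = 2.

2


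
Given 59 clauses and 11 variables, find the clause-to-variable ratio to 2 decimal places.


Clause-to-variable ratio = clauses / variables.
59 / 11 = 5.36.

5.36
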